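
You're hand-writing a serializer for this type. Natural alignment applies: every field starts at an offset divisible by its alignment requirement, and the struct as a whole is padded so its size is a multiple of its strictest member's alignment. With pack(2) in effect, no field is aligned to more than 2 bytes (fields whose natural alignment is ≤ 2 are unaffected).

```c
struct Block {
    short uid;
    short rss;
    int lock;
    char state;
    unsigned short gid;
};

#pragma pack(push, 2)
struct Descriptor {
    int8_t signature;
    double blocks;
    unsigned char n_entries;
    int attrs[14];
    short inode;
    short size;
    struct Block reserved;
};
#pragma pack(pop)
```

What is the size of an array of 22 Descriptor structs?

1848

Block: 0..2  uid  (2B, 2-aligned); 2..4  rss  (2B, 2-aligned); 4..8  lock  (4B, 4-aligned); 8..9  state  (1B, 1-aligned); 9..10  -- padding (1B); 10..12  gid  (2B, 2-aligned); sizeof = 12, alignof = 4
0..1  signature  (1B, 1-aligned)
1..2  -- padding (1B)
2..10  blocks  (8B, 2-aligned)
10..11  n_entries  (1B, 1-aligned)
11..12  -- padding (1B)
12..68  attrs  (56B, 2-aligned)
68..70  inode  (2B, 2-aligned)
70..72  size  (2B, 2-aligned)
72..84  reserved  (12B, 2-aligned)
sizeof = 84, alignof = 2
array of 22: 22 × 84 = 1848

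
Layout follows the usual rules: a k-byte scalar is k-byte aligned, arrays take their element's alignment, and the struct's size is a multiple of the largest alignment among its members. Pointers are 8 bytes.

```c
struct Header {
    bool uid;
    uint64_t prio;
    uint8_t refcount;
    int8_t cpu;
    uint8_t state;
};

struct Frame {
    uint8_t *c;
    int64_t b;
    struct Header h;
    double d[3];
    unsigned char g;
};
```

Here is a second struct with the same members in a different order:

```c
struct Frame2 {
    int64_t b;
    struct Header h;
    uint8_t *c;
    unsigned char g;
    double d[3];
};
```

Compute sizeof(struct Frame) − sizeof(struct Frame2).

Header: uid at 0 (size 1, align 1) → ends 1; pad 7 to align 8 for prio; prio at 8 (size 8, align 8) → ends 16; refcount at 16 (size 1, align 1) → ends 17; cpu at 17 (size 1, align 1) → ends 18; state at 18 (size 1, align 1) → ends 19; tail pad 5 to reach multiple of 8; total 24 bytes, alignment 8
c at 0 (size 8, align 8) → ends 8
b at 8 (size 8, align 8) → ends 16
h at 16 (size 24, align 8) → ends 40
d at 40 (size 24, align 8) → ends 64
g at 64 (size 1, align 1) → ends 65
tail pad 7 to reach multiple of 8
total 72 bytes, alignment 8
— Frame2 —
b at 0 (size 8, align 8) → ends 8
h at 8 (size 24, align 8) → ends 32
c at 32 (size 8, align 8) → ends 40
g at 40 (size 1, align 1) → ends 41
pad 7 to align 8 for d
d at 48 (size 24, align 8) → ends 72
total 72 bytes, alignment 8
72 − 72 = 0

0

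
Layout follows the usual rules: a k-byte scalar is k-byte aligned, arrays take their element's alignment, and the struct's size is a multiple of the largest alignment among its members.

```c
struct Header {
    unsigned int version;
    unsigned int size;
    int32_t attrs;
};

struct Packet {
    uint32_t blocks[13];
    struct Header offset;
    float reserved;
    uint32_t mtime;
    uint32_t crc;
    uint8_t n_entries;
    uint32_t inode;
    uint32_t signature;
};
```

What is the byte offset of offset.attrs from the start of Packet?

60

Header: 0..4  version  (4B, 4-aligned); 4..8  size  (4B, 4-aligned); 8..12  attrs  (4B, 4-aligned); sizeof = 12, alignof = 4
0..52  blocks  (52B, 4-aligned)
52..64  offset  (12B, 4-aligned)
within Header: attrs at 8
52 + 8 = 60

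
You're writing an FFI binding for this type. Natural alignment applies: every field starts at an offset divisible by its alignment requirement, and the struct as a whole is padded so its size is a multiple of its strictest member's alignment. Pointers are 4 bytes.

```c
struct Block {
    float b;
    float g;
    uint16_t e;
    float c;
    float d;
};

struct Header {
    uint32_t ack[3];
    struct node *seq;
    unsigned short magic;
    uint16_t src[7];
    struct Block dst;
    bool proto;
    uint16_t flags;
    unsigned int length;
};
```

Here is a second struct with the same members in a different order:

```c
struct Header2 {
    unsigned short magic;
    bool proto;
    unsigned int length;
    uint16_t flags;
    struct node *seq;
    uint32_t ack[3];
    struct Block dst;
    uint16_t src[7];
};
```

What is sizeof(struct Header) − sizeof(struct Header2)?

Block: 0..4  b  (4B, 4-aligned); 4..8  g  (4B, 4-aligned); 8..10  e  (2B, 2-aligned); 10..12  -- padding (2B); 12..16  c  (4B, 4-aligned); 16..20  d  (4B, 4-aligned); sizeof = 20, alignof = 4
0..12  ack  (12B, 4-aligned)
12..16  seq  (4B, 4-aligned)
16..18  magic  (2B, 2-aligned)
18..32  src  (14B, 2-aligned)
32..52  dst  (20B, 4-aligned)
52..53  proto  (1B, 1-aligned)
53..54  -- padding (1B)
54..56  flags  (2B, 2-aligned)
56..60  length  (4B, 4-aligned)
sizeof = 60, alignof = 4
— Header2 —
0..2  magic  (2B, 2-aligned)
2..3  proto  (1B, 1-aligned)
3..4  -- padding (1B)
4..8  length  (4B, 4-aligned)
8..10  flags  (2B, 2-aligned)
10..12  -- padding (2B)
12..16  seq  (4B, 4-aligned)
16..28  ack  (12B, 4-aligned)
28..48  dst  (20B, 4-aligned)
48..62  src  (14B, 2-aligned)
62..64  -- tail padding (2B)
sizeof = 64, alignof = 4
60 − 64 = -4

-4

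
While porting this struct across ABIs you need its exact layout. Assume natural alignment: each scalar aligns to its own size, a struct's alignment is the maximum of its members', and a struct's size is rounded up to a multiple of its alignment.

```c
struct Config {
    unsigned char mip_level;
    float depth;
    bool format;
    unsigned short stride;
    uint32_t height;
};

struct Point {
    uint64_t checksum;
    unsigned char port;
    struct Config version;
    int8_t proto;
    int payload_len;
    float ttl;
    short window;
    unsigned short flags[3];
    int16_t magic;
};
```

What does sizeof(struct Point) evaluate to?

56 bytes

Config: 0..1  mip_level  (1B, 1-aligned); 1..4  -- padding (3B); 4..8  depth  (4B, 4-aligned); 8..9  format  (1B, 1-aligned); 9..10  -- padding (1B); 10..12  stride  (2B, 2-aligned); 12..16  height  (4B, 4-aligned); sizeof = 16, alignof = 4
0..8  checksum  (8B, 8-aligned)
8..9  port  (1B, 1-aligned)
9..12  -- padding (3B)
12..28  version  (16B, 4-aligned)
28..29  proto  (1B, 1-aligned)
29..32  -- padding (3B)
32..36  payload_len  (4B, 4-aligned)
36..40  ttl  (4B, 4-aligned)
40..42  window  (2B, 2-aligned)
42..48  flags  (6B, 2-aligned)
48..50  magic  (2B, 2-aligned)
50..56  -- tail padding (6B)
sizeof = 56, alignof = 8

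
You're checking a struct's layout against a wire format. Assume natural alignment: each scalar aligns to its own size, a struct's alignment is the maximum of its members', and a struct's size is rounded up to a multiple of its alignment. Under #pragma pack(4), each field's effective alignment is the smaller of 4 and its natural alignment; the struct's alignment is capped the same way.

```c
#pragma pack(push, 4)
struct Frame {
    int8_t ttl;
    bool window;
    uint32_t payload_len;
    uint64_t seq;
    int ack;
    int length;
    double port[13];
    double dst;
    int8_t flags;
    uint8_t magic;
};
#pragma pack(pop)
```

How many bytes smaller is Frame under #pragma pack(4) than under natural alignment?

natural layout:
  @0: ttl [1B, align 1] → 1
  @1: window [1B, align 1] → 2
  +2 pad (align 4)
  @4: payload_len [4B, align 4] → 8
  @8: seq [8B, align 8] → 16
  @16: ack [4B, align 4] → 20
  @20: length [4B, align 4] → 24
  @24: port [104B, align 8] → 128
  @128: dst [8B, align 8] → 136
  @136: flags [1B, align 1] → 137
  @137: magic [1B, align 1] → 138
  +6 tail pad (align 8)
  size 144, align 8
packed(4) layout:
  @0: ttl [1B, align 1] → 1
  @1: window [1B, align 1] → 2
  +2 pad (align 4)
  @4: payload_len [4B, align 4] → 8
  @8: seq [8B, align 4] → 16
  @16: ack [4B, align 4] → 20
  @20: length [4B, align 4] → 24
  @24: port [104B, align 4] → 128
  @128: dst [8B, align 4] → 136
  @136: flags [1B, align 1] → 137
  @137: magic [1B, align 1] → 138
  +2 tail pad (align 4)
  size 140, align 4
144 − 140 = 4

4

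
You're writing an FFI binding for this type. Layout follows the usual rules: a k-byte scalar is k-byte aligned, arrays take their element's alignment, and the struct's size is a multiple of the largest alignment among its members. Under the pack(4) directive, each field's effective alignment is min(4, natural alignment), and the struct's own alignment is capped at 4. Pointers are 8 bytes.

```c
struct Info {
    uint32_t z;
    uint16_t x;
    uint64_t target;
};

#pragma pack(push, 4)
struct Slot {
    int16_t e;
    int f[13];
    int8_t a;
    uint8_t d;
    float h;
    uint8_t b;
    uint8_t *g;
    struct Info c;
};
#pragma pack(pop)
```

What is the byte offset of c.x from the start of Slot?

80

Info: 0..4  z  (4B, 4-aligned); 4..6  x  (2B, 2-aligned); 6..8  -- padding (2B); 8..16  target  (8B, 8-aligned); sizeof = 16, alignof = 8
0..2  e  (2B, 2-aligned)
2..4  -- padding (2B)
4..56  f  (52B, 4-aligned)
56..57  a  (1B, 1-aligned)
57..58  d  (1B, 1-aligned)
58..60  -- padding (2B)
60..64  h  (4B, 4-aligned)
64..65  b  (1B, 1-aligned)
65..68  -- padding (3B)
68..76  g  (8B, 4-aligned)
76..92  c  (16B, 4-aligned)
within Info: x at 4
76 + 4 = 80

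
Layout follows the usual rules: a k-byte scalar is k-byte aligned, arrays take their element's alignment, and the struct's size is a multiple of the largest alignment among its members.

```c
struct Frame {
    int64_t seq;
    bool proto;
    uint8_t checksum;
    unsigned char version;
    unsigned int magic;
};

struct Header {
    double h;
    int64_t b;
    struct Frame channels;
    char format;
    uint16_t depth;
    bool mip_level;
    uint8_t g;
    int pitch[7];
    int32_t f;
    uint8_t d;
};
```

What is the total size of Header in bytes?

80 bytes

Frame: 0..8  seq  (8B, 8-aligned); 8..9  proto  (1B, 1-aligned); 9..10  checksum  (1B, 1-aligned); 10..11  version  (1B, 1-aligned); 11..12  -- padding (1B); 12..16  magic  (4B, 4-aligned); sizeof = 16, alignof = 8
0..8  h  (8B, 8-aligned)
8..16  b  (8B, 8-aligned)
16..32  channels  (16B, 8-aligned)
32..33  format  (1B, 1-aligned)
33..34  -- padding (1B)
34..36  depth  (2B, 2-aligned)
36..37  mip_level  (1B, 1-aligned)
37..38  g  (1B, 1-aligned)
38..40  -- padding (2B)
40..68  pitch  (28B, 4-aligned)
68..72  f  (4B, 4-aligned)
72..73  d  (1B, 1-aligned)
73..80  -- tail padding (7B)
sizeof = 80, alignof = 8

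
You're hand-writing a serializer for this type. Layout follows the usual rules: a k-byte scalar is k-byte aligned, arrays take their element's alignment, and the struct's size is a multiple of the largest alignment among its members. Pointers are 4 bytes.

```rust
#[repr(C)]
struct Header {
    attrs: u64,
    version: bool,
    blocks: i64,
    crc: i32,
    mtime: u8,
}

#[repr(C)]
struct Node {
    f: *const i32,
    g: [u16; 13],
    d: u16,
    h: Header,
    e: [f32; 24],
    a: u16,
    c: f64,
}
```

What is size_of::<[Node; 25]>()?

Header: 0..8  attrs  (8B, 8-aligned); 8..9  version  (1B, 1-aligned); 9..16  -- padding (7B); 16..24  blocks  (8B, 8-aligned); 24..28  crc  (4B, 4-aligned); 28..29  mtime  (1B, 1-aligned); 29..32  -- tail padding (3B); sizeof = 32, alignof = 8
0..4  f  (4B, 4-aligned)
4..30  g  (26B, 2-aligned)
30..32  d  (2B, 2-aligned)
32..64  h  (32B, 8-aligned)
64..160  e  (96B, 4-aligned)
160..162  a  (2B, 2-aligned)
162..168  -- padding (6B)
168..176  c  (8B, 8-aligned)
sizeof = 176, alignof = 8
array of 25: 25 × 176 = 4400

4400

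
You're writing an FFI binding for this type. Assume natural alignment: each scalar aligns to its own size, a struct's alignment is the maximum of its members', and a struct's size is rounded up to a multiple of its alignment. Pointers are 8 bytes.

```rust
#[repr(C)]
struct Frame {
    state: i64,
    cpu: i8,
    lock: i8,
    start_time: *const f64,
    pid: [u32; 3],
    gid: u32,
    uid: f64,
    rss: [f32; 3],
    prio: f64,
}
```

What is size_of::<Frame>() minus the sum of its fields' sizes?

10

0..8  state  (8B, 8-aligned)
8..9  cpu  (1B, 1-aligned)
9..10  lock  (1B, 1-aligned)
10..16  -- padding (6B)
16..24  start_time  (8B, 8-aligned)
24..36  pid  (12B, 4-aligned)
36..40  gid  (4B, 4-aligned)
40..48  uid  (8B, 8-aligned)
48..60  rss  (12B, 4-aligned)
60..64  -- padding (4B)
64..72  prio  (8B, 8-aligned)
sizeof = 72, alignof = 8
data bytes 62, size 72 → padding 10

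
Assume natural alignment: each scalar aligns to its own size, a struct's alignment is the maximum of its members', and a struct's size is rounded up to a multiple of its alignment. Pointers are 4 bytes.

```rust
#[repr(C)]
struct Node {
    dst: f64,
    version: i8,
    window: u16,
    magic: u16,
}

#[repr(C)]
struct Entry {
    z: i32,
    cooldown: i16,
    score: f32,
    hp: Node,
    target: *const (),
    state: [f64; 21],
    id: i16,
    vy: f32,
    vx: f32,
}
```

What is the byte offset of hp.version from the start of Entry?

Node: @0: dst [8B, align 8] → 8; @8: version [1B, align 1] → 9; +1 pad (align 2); @10: window [2B, align 2] → 12; @12: magic [2B, align 2] → 14; +2 tail pad (align 8); size 16, align 8
@0: z [4B, align 4] → 4
@4: cooldown [2B, align 2] → 6
+2 pad (align 4)
@8: score [4B, align 4] → 12
+4 pad (align 8)
@16: hp [16B, align 8] → 32
within Node: version at 8
16 + 8 = 24

24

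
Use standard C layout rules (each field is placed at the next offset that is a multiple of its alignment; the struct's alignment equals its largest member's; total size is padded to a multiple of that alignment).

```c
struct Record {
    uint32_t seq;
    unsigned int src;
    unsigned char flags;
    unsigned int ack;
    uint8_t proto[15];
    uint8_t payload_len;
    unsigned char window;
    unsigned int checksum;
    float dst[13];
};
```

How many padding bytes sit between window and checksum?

3

0..4  seq  (4B, 4-aligned)
4..8  src  (4B, 4-aligned)
8..9  flags  (1B, 1-aligned)
9..12  -- padding (3B)
12..16  ack  (4B, 4-aligned)
16..31  proto  (15B, 1-aligned)
31..32  payload_len  (1B, 1-aligned)
32..33  window  (1B, 1-aligned)
33..36  -- padding (3B)
36..40  checksum  (4B, 4-aligned)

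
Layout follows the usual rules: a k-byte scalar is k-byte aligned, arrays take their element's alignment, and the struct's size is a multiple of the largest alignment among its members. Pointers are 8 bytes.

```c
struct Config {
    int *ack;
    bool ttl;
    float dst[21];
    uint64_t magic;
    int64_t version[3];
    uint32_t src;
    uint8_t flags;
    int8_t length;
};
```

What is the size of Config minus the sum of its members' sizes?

@0: ack [8B, align 8] → 8
@8: ttl [1B, align 1] → 9
+3 pad (align 4)
@12: dst [84B, align 4] → 96
@96: magic [8B, align 8] → 104
@104: version [24B, align 8] → 128
@128: src [4B, align 4] → 132
@132: flags [1B, align 1] → 133
@133: length [1B, align 1] → 134
+2 tail pad (align 8)
size 136, align 8
data bytes 131, size 136 → padding 5

5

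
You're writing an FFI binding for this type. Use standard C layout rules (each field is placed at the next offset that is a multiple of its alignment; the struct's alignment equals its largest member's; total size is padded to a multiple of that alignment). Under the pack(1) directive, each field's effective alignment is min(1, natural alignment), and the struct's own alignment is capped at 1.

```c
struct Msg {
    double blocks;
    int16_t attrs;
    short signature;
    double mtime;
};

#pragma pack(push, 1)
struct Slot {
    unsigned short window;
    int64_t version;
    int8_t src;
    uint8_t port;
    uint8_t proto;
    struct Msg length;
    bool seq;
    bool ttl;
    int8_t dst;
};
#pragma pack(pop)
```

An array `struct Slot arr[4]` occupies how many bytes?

160

Msg: @0: blocks [8B, align 8] → 8; @8: attrs [2B, align 2] → 10; @10: signature [2B, align 2] → 12; +4 pad (align 8); @16: mtime [8B, align 8] → 24; size 24, align 8
@0: window [2B, align 1] → 2
@2: version [8B, align 1] → 10
@10: src [1B, align 1] → 11
@11: port [1B, align 1] → 12
@12: proto [1B, align 1] → 13
@13: length [24B, align 1] → 37
@37: seq [1B, align 1] → 38
@38: ttl [1B, align 1] → 39
@39: dst [1B, align 1] → 40
size 40, align 1
array of 4: 4 × 40 = 160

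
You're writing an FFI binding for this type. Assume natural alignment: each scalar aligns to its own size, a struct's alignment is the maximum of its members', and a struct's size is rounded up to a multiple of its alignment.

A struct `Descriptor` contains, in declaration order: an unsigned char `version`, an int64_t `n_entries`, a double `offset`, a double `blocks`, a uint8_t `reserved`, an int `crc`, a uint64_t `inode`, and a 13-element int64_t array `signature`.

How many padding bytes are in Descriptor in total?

version at 0 (size 1, align 1) → ends 1
pad 7 to align 8 for n_entries
n_entries at 8 (size 8, align 8) → ends 16
offset at 16 (size 8, align 8) → ends 24
blocks at 24 (size 8, align 8) → ends 32
reserved at 32 (size 1, align 1) → ends 33
pad 3 to align 4 for crc
crc at 36 (size 4, align 4) → ends 40
inode at 40 (size 8, align 8) → ends 48
signature at 48 (size 104, align 8) → ends 152
total 152 bytes, alignment 8
data bytes 142, size 152 → padding 10

10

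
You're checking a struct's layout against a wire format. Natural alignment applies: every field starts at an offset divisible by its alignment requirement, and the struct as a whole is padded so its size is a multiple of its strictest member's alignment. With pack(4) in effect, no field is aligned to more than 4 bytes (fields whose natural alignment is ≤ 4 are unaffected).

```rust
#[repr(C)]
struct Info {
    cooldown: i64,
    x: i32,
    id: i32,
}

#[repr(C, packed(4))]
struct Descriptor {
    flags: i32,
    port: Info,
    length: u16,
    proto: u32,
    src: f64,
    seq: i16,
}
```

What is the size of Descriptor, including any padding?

40 bytes

Info: 0..8  cooldown  (8B, 8-aligned); 8..12  x  (4B, 4-aligned); 12..16  id  (4B, 4-aligned); sizeof = 16, alignof = 8
0..4  flags  (4B, 4-aligned)
4..20  port  (16B, 4-aligned)
20..22  length  (2B, 2-aligned)
22..24  -- padding (2B)
24..28  proto  (4B, 4-aligned)
28..36  src  (8B, 4-aligned)
36..38  seq  (2B, 2-aligned)
38..40  -- tail padding (2B)
sizeof = 40, alignof = 4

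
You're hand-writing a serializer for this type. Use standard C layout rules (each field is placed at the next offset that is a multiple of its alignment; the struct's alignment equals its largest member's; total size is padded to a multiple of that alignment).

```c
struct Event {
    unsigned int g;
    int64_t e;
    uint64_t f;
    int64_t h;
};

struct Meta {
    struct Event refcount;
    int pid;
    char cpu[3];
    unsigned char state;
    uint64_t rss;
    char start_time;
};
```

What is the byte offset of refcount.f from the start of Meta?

16

Event: 0..4  g  (4B, 4-aligned); 4..8  -- padding (4B); 8..16  e  (8B, 8-aligned); 16..24  f  (8B, 8-aligned); 24..32  h  (8B, 8-aligned); sizeof = 32, alignof = 8
0..32  refcount  (32B, 8-aligned)
within Event: f at 16
0 + 16 = 16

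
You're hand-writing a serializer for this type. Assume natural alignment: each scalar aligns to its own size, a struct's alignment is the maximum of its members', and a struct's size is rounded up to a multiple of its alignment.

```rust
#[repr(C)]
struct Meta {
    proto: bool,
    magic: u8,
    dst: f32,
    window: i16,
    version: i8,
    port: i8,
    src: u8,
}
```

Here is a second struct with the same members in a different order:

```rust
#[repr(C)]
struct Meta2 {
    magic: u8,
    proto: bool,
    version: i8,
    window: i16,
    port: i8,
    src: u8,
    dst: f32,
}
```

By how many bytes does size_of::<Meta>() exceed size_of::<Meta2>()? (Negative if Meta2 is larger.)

4

@0: proto [1B, align 1] → 1
@1: magic [1B, align 1] → 2
+2 pad (align 4)
@4: dst [4B, align 4] → 8
@8: window [2B, align 2] → 10
@10: version [1B, align 1] → 11
@11: port [1B, align 1] → 12
@12: src [1B, align 1] → 13
+3 tail pad (align 4)
size 16, align 4
— Meta2 —
@0: magic [1B, align 1] → 1
@1: proto [1B, align 1] → 2
@2: version [1B, align 1] → 3
+1 pad (align 2)
@4: window [2B, align 2] → 6
@6: port [1B, align 1] → 7
@7: src [1B, align 1] → 8
@8: dst [4B, align 4] → 12
size 12, align 4
16 − 12 = 4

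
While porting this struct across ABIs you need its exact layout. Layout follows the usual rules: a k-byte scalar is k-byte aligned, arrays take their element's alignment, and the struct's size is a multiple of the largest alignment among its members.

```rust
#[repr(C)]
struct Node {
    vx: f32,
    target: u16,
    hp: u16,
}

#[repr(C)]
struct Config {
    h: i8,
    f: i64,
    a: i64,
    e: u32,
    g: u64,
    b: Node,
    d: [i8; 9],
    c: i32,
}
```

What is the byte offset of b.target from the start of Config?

44

Node: 0..4  vx  (4B, 4-aligned); 4..6  target  (2B, 2-aligned); 6..8  hp  (2B, 2-aligned); sizeof = 8, alignof = 4
0..1  h  (1B, 1-aligned)
1..8  -- padding (7B)
8..16  f  (8B, 8-aligned)
16..24  a  (8B, 8-aligned)
24..28  e  (4B, 4-aligned)
28..32  -- padding (4B)
32..40  g  (8B, 8-aligned)
40..48  b  (8B, 4-aligned)
within Node: target at 4
40 + 4 = 44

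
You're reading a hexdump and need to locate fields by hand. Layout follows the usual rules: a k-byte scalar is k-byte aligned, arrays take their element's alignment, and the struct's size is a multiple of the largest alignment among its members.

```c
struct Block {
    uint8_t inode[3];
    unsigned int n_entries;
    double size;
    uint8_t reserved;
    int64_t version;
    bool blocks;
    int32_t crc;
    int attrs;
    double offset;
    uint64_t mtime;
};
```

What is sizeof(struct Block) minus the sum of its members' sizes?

15

@0: inode [3B, align 1] → 3
+1 pad (align 4)
@4: n_entries [4B, align 4] → 8
@8: size [8B, align 8] → 16
@16: reserved [1B, align 1] → 17
+7 pad (align 8)
@24: version [8B, align 8] → 32
@32: blocks [1B, align 1] → 33
+3 pad (align 4)
@36: crc [4B, align 4] → 40
@40: attrs [4B, align 4] → 44
+4 pad (align 8)
@48: offset [8B, align 8] → 56
@56: mtime [8B, align 8] → 64
size 64, align 8
data bytes 49, size 64 → padding 15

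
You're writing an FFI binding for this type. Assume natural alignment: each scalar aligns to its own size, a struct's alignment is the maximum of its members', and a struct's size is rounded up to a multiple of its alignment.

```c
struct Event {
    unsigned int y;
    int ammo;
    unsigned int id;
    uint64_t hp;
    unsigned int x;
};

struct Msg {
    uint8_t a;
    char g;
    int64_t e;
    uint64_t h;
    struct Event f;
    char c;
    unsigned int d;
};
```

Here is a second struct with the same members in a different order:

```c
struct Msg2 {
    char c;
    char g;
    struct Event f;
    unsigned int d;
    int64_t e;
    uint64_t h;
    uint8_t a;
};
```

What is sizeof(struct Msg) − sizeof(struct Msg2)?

-8

Event: 0..4  y  (4B, 4-aligned); 4..8  ammo  (4B, 4-aligned); 8..12  id  (4B, 4-aligned); 12..16  -- padding (4B); 16..24  hp  (8B, 8-aligned); 24..28  x  (4B, 4-aligned); 28..32  -- tail padding (4B); sizeof = 32, alignof = 8
0..1  a  (1B, 1-aligned)
1..2  g  (1B, 1-aligned)
2..8  -- padding (6B)
8..16  e  (8B, 8-aligned)
16..24  h  (8B, 8-aligned)
24..56  f  (32B, 8-aligned)
56..57  c  (1B, 1-aligned)
57..60  -- padding (3B)
60..64  d  (4B, 4-aligned)
sizeof = 64, alignof = 8
— Msg2 —
0..1  c  (1B, 1-aligned)
1..2  g  (1B, 1-aligned)
2..8  -- padding (6B)
8..40  f  (32B, 8-aligned)
40..44  d  (4B, 4-aligned)
44..48  -- padding (4B)
48..56  e  (8B, 8-aligned)
56..64  h  (8B, 8-aligned)
64..65  a  (1B, 1-aligned)
65..72  -- tail padding (7B)
sizeof = 72, alignof = 8
64 − 72 = -8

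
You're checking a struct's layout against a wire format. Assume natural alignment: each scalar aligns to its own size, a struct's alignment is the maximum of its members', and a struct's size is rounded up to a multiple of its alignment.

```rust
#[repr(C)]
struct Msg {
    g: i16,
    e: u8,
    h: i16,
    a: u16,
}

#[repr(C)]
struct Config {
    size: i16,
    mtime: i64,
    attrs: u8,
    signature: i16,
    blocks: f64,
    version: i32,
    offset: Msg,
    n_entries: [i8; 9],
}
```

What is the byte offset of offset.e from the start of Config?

Msg: g at 0 (size 2, align 2) → ends 2; e at 2 (size 1, align 1) → ends 3; pad 1 to align 2 for h; h at 4 (size 2, align 2) → ends 6; a at 6 (size 2, align 2) → ends 8; total 8 bytes, alignment 2
size at 0 (size 2, align 2) → ends 2
pad 6 to align 8 for mtime
mtime at 8 (size 8, align 8) → ends 16
attrs at 16 (size 1, align 1) → ends 17
pad 1 to align 2 for signature
signature at 18 (size 2, align 2) → ends 20
pad 4 to align 8 for blocks
blocks at 24 (size 8, align 8) → ends 32
version at 32 (size 4, align 4) → ends 36
offset at 36 (size 8, align 2) → ends 44
within Msg: e at 2
36 + 2 = 38

38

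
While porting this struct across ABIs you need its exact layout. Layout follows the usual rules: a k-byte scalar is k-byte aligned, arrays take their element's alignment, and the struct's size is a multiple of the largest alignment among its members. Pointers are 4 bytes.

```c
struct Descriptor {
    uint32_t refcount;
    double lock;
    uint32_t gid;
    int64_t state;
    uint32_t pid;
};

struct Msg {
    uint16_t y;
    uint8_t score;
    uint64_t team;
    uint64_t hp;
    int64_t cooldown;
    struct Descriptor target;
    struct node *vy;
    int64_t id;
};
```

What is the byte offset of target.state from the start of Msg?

Descriptor: 0..4  refcount  (4B, 4-aligned); 4..8  -- padding (4B); 8..16  lock  (8B, 8-aligned); 16..20  gid  (4B, 4-aligned); 20..24  -- padding (4B); 24..32  state  (8B, 8-aligned); 32..36  pid  (4B, 4-aligned); 36..40  -- tail padding (4B); sizeof = 40, alignof = 8
0..2  y  (2B, 2-aligned)
2..3  score  (1B, 1-aligned)
3..8  -- padding (5B)
8..16  team  (8B, 8-aligned)
16..24  hp  (8B, 8-aligned)
24..32  cooldown  (8B, 8-aligned)
32..72  target  (40B, 8-aligned)
within Descriptor: state at 24
32 + 24 = 56

56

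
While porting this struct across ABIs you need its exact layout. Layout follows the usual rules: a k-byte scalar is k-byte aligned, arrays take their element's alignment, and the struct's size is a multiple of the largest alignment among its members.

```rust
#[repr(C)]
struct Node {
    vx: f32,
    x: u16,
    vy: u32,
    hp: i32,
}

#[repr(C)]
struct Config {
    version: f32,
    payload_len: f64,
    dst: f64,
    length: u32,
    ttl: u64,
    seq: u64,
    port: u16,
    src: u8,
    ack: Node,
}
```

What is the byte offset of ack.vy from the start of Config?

60

Node: 0..4  vx  (4B, 4-aligned); 4..6  x  (2B, 2-aligned); 6..8  -- padding (2B); 8..12  vy  (4B, 4-aligned); 12..16  hp  (4B, 4-aligned); sizeof = 16, alignof = 4
0..4  version  (4B, 4-aligned)
4..8  -- padding (4B)
8..16  payload_len  (8B, 8-aligned)
16..24  dst  (8B, 8-aligned)
24..28  length  (4B, 4-aligned)
28..32  -- padding (4B)
32..40  ttl  (8B, 8-aligned)
40..48  seq  (8B, 8-aligned)
48..50  port  (2B, 2-aligned)
50..51  src  (1B, 1-aligned)
51..52  -- padding (1B)
52..68  ack  (16B, 4-aligned)
within Node: vy at 8
52 + 8 = 60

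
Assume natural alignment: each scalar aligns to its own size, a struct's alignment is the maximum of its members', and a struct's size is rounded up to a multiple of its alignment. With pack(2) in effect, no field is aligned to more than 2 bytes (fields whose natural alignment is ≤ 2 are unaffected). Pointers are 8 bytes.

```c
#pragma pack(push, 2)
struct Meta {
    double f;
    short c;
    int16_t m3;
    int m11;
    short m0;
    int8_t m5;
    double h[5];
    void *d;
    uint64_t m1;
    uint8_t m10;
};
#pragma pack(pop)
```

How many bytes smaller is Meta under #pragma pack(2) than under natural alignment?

natural layout:
  f at 0 (size 8, align 8) → ends 8
  c at 8 (size 2, align 2) → ends 10
  m3 at 10 (size 2, align 2) → ends 12
  m11 at 12 (size 4, align 4) → ends 16
  m0 at 16 (size 2, align 2) → ends 18
  m5 at 18 (size 1, align 1) → ends 19
  pad 5 to align 8 for h
  h at 24 (size 40, align 8) → ends 64
  d at 64 (size 8, align 8) → ends 72
  m1 at 72 (size 8, align 8) → ends 80
  m10 at 80 (size 1, align 1) → ends 81
  tail pad 7 to reach multiple of 8
  total 88 bytes, alignment 8
packed(2) layout:
  f at 0 (size 8, align 2) → ends 8
  c at 8 (size 2, align 2) → ends 10
  m3 at 10 (size 2, align 2) → ends 12
  m11 at 12 (size 4, align 2) → ends 16
  m0 at 16 (size 2, align 2) → ends 18
  m5 at 18 (size 1, align 1) → ends 19
  pad 1 to align 2 for h
  h at 20 (size 40, align 2) → ends 60
  d at 60 (size 8, align 2) → ends 68
  m1 at 68 (size 8, align 2) → ends 76
  m10 at 76 (size 1, align 1) → ends 77
  tail pad 1 to reach multiple of 2
  total 78 bytes, alignment 2
88 − 78 = 10

10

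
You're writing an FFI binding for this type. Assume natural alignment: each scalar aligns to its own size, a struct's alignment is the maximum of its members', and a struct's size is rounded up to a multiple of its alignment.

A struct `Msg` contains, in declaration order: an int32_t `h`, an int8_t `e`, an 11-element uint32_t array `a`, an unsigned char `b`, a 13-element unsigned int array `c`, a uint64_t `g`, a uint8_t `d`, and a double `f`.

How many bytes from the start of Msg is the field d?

h at 0 (size 4, align 4) → ends 4
e at 4 (size 1, align 1) → ends 5
pad 3 to align 4 for a
a at 8 (size 44, align 4) → ends 52
b at 52 (size 1, align 1) → ends 53
pad 3 to align 4 for c
c at 56 (size 52, align 4) → ends 108
pad 4 to align 8 for g
g at 112 (size 8, align 8) → ends 120
d at 120 (size 1, align 1) → ends 121

120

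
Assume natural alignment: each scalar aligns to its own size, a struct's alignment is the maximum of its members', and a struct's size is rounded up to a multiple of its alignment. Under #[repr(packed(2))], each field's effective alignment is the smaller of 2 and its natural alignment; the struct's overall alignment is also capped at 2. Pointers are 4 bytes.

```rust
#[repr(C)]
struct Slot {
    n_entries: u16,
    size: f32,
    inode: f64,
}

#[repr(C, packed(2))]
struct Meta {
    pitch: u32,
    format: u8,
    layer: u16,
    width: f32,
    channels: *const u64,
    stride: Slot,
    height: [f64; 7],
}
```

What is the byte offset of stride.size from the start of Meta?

20

Slot: 0..2  n_entries  (2B, 2-aligned); 2..4  -- padding (2B); 4..8  size  (4B, 4-aligned); 8..16  inode  (8B, 8-aligned); sizeof = 16, alignof = 8
0..4  pitch  (4B, 2-aligned)
4..5  format  (1B, 1-aligned)
5..6  -- padding (1B)
6..8  layer  (2B, 2-aligned)
8..12  width  (4B, 2-aligned)
12..16  channels  (4B, 2-aligned)
16..32  stride  (16B, 2-aligned)
within Slot: size at 4
16 + 4 = 20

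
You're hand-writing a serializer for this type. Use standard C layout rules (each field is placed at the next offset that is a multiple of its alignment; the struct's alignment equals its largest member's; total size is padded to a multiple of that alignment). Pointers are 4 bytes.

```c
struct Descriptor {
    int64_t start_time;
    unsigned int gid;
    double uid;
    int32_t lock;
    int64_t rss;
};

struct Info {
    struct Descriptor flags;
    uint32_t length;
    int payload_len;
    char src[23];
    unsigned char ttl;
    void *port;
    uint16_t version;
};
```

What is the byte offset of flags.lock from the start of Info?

24

Descriptor: start_time at 0 (size 8, align 8) → ends 8; gid at 8 (size 4, align 4) → ends 12; pad 4 to align 8 for uid; uid at 16 (size 8, align 8) → ends 24; lock at 24 (size 4, align 4) → ends 28; pad 4 to align 8 for rss; rss at 32 (size 8, align 8) → ends 40; total 40 bytes, alignment 8
flags at 0 (size 40, align 8) → ends 40
within Descriptor: lock at 24
0 + 24 = 24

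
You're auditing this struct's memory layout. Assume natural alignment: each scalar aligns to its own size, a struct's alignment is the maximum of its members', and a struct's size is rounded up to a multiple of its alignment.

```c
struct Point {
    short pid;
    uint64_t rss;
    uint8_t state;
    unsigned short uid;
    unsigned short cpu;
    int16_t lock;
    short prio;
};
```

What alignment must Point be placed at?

member alignments: pid=2, rss=8, state=1, uid=2, cpu=2, lock=2, prio=2
max = 8

8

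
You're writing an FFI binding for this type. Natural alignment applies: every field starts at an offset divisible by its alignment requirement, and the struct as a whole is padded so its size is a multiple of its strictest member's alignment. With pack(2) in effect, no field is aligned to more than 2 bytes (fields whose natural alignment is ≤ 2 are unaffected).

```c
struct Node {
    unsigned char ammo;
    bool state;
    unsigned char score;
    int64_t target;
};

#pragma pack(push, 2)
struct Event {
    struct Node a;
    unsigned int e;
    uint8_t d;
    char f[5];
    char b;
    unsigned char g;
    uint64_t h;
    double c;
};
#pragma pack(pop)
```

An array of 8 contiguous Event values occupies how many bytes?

352

Node: @0: ammo [1B, align 1] → 1; @1: state [1B, align 1] → 2; @2: score [1B, align 1] → 3; +5 pad (align 8); @8: target [8B, align 8] → 16; size 16, align 8
@0: a [16B, align 2] → 16
@16: e [4B, align 2] → 20
@20: d [1B, align 1] → 21
@21: f [5B, align 1] → 26
@26: b [1B, align 1] → 27
@27: g [1B, align 1] → 28
@28: h [8B, align 2] → 36
@36: c [8B, align 2] → 44
size 44, align 2
array of 8: 8 × 44 = 352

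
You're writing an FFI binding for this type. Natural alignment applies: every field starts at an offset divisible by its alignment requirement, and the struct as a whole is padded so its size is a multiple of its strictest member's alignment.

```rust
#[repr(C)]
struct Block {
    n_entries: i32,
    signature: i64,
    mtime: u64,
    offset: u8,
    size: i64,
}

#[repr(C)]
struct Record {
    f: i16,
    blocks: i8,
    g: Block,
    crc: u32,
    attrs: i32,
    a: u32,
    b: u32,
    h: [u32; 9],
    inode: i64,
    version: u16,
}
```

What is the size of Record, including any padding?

120

Block: 0..4  n_entries  (4B, 4-aligned); 4..8  -- padding (4B); 8..16  signature  (8B, 8-aligned); 16..24  mtime  (8B, 8-aligned); 24..25  offset  (1B, 1-aligned); 25..32  -- padding (7B); 32..40  size  (8B, 8-aligned); sizeof = 40, alignof = 8
0..2  f  (2B, 2-aligned)
2..3  blocks  (1B, 1-aligned)
3..8  -- padding (5B)
8..48  g  (40B, 8-aligned)
48..52  crc  (4B, 4-aligned)
52..56  attrs  (4B, 4-aligned)
56..60  a  (4B, 4-aligned)
60..64  b  (4B, 4-aligned)
64..100  h  (36B, 4-aligned)
100..104  -- padding (4B)
104..112  inode  (8B, 8-aligned)
112..114  version  (2B, 2-aligned)
114..120  -- tail padding (6B)
sizeof = 120, alignof = 8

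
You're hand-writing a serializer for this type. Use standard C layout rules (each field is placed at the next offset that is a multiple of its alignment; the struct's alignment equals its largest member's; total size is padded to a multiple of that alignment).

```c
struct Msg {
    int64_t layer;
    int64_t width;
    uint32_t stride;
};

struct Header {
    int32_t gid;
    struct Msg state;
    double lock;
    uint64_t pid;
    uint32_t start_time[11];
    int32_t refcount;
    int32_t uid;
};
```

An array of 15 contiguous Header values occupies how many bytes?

Msg: 0..8  layer  (8B, 8-aligned); 8..16  width  (8B, 8-aligned); 16..20  stride  (4B, 4-aligned); 20..24  -- tail padding (4B); sizeof = 24, alignof = 8
0..4  gid  (4B, 4-aligned)
4..8  -- padding (4B)
8..32  state  (24B, 8-aligned)
32..40  lock  (8B, 8-aligned)
40..48  pid  (8B, 8-aligned)
48..92  start_time  (44B, 4-aligned)
92..96  refcount  (4B, 4-aligned)
96..100  uid  (4B, 4-aligned)
100..104  -- tail padding (4B)
sizeof = 104, alignof = 8
array of 15: 15 × 104 = 1560

1560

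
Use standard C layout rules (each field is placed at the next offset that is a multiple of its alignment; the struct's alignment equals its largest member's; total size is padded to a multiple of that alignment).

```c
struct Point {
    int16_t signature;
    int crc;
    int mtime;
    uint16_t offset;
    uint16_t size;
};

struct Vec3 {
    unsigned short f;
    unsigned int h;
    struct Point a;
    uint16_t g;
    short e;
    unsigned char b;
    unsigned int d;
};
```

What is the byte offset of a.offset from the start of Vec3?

Point: signature at 0 (size 2, align 2) → ends 2; pad 2 to align 4 for crc; crc at 4 (size 4, align 4) → ends 8; mtime at 8 (size 4, align 4) → ends 12; offset at 12 (size 2, align 2) → ends 14; size at 14 (size 2, align 2) → ends 16; total 16 bytes, alignment 4
f at 0 (size 2, align 2) → ends 2
pad 2 to align 4 for h
h at 4 (size 4, align 4) → ends 8
a at 8 (size 16, align 4) → ends 24
within Point: offset at 12
8 + 12 = 20

20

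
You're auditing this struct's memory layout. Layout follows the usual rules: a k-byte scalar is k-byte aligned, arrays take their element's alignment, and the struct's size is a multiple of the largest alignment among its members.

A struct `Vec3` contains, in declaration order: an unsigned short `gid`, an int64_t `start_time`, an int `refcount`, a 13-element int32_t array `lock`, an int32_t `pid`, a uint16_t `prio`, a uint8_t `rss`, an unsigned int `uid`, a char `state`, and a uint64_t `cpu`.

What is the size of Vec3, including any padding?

96

gid at 0 (size 2, align 2) → ends 2
pad 6 to align 8 for start_time
start_time at 8 (size 8, align 8) → ends 16
refcount at 16 (size 4, align 4) → ends 20
lock at 20 (size 52, align 4) → ends 72
pid at 72 (size 4, align 4) → ends 76
prio at 76 (size 2, align 2) → ends 78
rss at 78 (size 1, align 1) → ends 79
pad 1 to align 4 for uid
uid at 80 (size 4, align 4) → ends 84
state at 84 (size 1, align 1) → ends 85
pad 3 to align 8 for cpu
cpu at 88 (size 8, align 8) → ends 96
total 96 bytes, alignment 8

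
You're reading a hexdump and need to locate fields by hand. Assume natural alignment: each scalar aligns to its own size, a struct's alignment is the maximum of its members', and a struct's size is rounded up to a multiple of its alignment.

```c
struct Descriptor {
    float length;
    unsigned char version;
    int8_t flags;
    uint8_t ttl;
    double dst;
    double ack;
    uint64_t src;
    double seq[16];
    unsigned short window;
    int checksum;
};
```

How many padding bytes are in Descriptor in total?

3

length at 0 (size 4, align 4) → ends 4
version at 4 (size 1, align 1) → ends 5
flags at 5 (size 1, align 1) → ends 6
ttl at 6 (size 1, align 1) → ends 7
pad 1 to align 8 for dst
dst at 8 (size 8, align 8) → ends 16
ack at 16 (size 8, align 8) → ends 24
src at 24 (size 8, align 8) → ends 32
seq at 32 (size 128, align 8) → ends 160
window at 160 (size 2, align 2) → ends 162
pad 2 to align 4 for checksum
checksum at 164 (size 4, align 4) → ends 168
total 168 bytes, alignment 8
data bytes 165, size 168 → padding 3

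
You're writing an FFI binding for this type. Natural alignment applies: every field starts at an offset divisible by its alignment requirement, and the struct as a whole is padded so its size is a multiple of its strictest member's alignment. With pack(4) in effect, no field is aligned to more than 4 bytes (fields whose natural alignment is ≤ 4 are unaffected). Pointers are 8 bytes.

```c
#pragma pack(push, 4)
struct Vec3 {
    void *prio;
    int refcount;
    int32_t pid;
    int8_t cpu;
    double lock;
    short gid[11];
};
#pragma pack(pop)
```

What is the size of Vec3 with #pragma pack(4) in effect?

prio at 0 (size 8, align 4) → ends 8
refcount at 8 (size 4, align 4) → ends 12
pid at 12 (size 4, align 4) → ends 16
cpu at 16 (size 1, align 1) → ends 17
pad 3 to align 4 for lock
lock at 20 (size 8, align 4) → ends 28
gid at 28 (size 22, align 2) → ends 50
tail pad 2 to reach multiple of 4
total 52 bytes, alignment 4

52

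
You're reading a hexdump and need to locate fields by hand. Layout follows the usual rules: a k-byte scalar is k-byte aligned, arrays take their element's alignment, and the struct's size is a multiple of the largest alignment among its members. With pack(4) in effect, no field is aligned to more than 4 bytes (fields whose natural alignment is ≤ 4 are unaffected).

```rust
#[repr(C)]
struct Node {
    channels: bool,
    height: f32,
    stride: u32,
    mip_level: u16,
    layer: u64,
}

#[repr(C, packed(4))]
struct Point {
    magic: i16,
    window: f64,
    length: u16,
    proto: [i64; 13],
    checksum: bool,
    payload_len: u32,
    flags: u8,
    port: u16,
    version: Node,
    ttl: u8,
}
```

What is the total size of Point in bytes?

160

Node: channels at 0 (size 1, align 1) → ends 1; pad 3 to align 4 for height; height at 4 (size 4, align 4) → ends 8; stride at 8 (size 4, align 4) → ends 12; mip_level at 12 (size 2, align 2) → ends 14; pad 2 to align 8 for layer; layer at 16 (size 8, align 8) → ends 24; total 24 bytes, alignment 8
magic at 0 (size 2, align 2) → ends 2
pad 2 to align 4 for window
window at 4 (size 8, align 4) → ends 12
length at 12 (size 2, align 2) → ends 14
pad 2 to align 4 for proto
proto at 16 (size 104, align 4) → ends 120
checksum at 120 (size 1, align 1) → ends 121
pad 3 to align 4 for payload_len
payload_len at 124 (size 4, align 4) → ends 128
flags at 128 (size 1, align 1) → ends 129
pad 1 to align 2 for port
port at 130 (size 2, align 2) → ends 132
version at 132 (size 24, align 4) → ends 156
ttl at 156 (size 1, align 1) → ends 157
tail pad 3 to reach multiple of 4
total 160 bytes, alignment 4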